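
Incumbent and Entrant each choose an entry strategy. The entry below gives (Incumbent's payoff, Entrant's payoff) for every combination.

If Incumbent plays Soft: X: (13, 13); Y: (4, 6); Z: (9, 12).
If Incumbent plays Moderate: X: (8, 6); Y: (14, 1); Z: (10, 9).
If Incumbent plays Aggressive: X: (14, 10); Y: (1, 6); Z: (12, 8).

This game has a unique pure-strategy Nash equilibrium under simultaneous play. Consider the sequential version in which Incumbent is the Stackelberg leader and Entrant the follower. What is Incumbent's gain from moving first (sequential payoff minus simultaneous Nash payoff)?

0

Solve by backward induction (Incumbent leads).
- Soft: Entrant compares 13, 6, 12 and picks X; Incumbent would get 13.
- Moderate: Entrant compares 6, 1, 9 and picks Z; Incumbent would get 10.
- Aggressive: Entrant compares 10, 6, 8 and picks X; Incumbent would get 14.
Among 13, 10, 14, the best is 14 at Aggressive. Subgame-perfect outcome: (Aggressive, X) with payoffs (14, 10).
For the simultaneous game, intersect best replies.
Incumbent's best replies: X→Aggressive; Y→Moderate; Z→Aggressive.
Entrant's best replies: Soft→X; Moderate→Z; Aggressive→X.
Only (Aggressive, X) has each player best-responding; Nash payoffs (14, 10).
Incumbent's commitment gain: 14 − 14 = 0.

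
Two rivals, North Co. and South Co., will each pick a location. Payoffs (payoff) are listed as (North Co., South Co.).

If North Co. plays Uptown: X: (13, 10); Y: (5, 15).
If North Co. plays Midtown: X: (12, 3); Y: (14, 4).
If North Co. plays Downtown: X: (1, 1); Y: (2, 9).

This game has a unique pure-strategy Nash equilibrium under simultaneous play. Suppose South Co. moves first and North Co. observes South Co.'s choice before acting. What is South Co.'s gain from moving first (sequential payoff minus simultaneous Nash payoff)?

6

Backward induction with South Co. moving first.
- X: BR = Uptown, leader payoff 10.
- Y: BR = Midtown, leader payoff 4.
South Co.'s induced payoffs are 10, 4, so South Co. commits to X. Subgame-perfect outcome: (Uptown, X) with payoffs (13, 10).
For the simultaneous game, intersect best replies.
North Co.'s best replies: X→Uptown; Y→Midtown.
South Co.'s best replies: Uptown→Y; Midtown→Y; Downtown→Y.
Only (Midtown, Y) has each player best-responding; Nash payoffs (14, 4).
South Co.'s commitment gain: 10 − 4 = 6.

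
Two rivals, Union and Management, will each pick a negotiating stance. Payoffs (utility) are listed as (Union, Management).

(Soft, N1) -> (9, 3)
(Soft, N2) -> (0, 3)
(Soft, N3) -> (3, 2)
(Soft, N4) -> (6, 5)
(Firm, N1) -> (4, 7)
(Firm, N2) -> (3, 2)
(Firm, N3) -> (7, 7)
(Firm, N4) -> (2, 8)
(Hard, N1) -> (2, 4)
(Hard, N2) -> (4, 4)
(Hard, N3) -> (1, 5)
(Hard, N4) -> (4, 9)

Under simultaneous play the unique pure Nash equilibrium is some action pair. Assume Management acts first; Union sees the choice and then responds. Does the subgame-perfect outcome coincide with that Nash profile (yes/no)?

Solve by backward induction (Management leads).
- N1: Union compares 9, 4, 2 and picks Soft; Management would get 3.
- N2: Union compares 0, 3, 4 and picks Hard; Management would get 4.
- N3: Union compares 3, 7, 1 and picks Firm; Management would get 7.
- N4: Union compares 6, 2, 4 and picks Soft; Management would get 5.
Among 3, 4, 7, 5, the best is 7 at N3. Subgame-perfect outcome: (Firm, N3) with payoffs (7, 7).
For the simultaneous game, intersect best replies.
Union's best replies: N1→Soft; N2→Hard; N3→Firm; N4→Soft.
Management's best replies: Soft→N4; Firm→N4; Hard→N4.
Only (Soft, N4) has each player best-responding; Nash payoffs (6, 5).
Sequential outcome (Firm, N3) differs from the Nash profile (Soft, N4).

no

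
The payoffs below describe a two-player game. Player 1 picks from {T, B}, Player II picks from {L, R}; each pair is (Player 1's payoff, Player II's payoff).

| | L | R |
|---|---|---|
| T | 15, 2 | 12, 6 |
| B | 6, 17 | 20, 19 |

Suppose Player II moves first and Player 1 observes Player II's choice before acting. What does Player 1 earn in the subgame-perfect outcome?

20

Work backward from Player 1's decision.
- L: BR = T, leader payoff 2.
- R: BR = B, leader payoff 19.
Player II's induced payoffs are 2, 19, so Player II commits to R. Subgame-perfect outcome: (B, R) with payoffs (20, 19).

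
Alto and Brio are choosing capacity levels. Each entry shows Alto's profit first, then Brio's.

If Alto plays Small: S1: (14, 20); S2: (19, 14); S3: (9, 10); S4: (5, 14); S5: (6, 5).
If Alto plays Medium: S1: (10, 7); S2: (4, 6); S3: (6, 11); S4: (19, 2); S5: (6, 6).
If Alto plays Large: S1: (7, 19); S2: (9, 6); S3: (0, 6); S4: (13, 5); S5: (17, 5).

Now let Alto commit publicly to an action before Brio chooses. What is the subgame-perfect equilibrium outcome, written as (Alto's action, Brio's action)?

Work backward from Brio's decision.
- Small: BR = S1, leader payoff 14.
- Medium: BR = S3, leader payoff 6.
- Large: BR = S1, leader payoff 7.
Among 14, 6, 7, the best is 14 at Small. Subgame-perfect outcome: (Small, S1) with payoffs (14, 20).

(Small, S1)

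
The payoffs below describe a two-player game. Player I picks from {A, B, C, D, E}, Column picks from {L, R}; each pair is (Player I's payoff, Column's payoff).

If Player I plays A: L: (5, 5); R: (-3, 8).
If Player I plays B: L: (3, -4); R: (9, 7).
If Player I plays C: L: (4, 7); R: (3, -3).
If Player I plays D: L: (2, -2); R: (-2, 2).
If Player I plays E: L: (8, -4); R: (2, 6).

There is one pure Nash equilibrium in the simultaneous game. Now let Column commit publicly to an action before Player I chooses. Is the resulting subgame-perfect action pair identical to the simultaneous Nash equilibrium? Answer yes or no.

yes

Backward induction with Column moving first.
- L → Player I plays E (best of 5, 3, 4, 2, 8); Column gets -4.
- R → Player I plays B (best of -3, 9, 3, -2, 2); Column gets 7.
Column's induced payoffs are -4, 7, so Column commits to R. Subgame-perfect outcome: (B, R) with payoffs (9, 7).
Under simultaneous play:
Player I's best replies: L→E; R→B.
Column's best replies: A→R; B→R; C→L; D→R; E→R.
Only (B, R) has each player best-responding; Nash payoffs (9, 7).
Sequential outcome (B, R) coincides with the Nash profile (B, R).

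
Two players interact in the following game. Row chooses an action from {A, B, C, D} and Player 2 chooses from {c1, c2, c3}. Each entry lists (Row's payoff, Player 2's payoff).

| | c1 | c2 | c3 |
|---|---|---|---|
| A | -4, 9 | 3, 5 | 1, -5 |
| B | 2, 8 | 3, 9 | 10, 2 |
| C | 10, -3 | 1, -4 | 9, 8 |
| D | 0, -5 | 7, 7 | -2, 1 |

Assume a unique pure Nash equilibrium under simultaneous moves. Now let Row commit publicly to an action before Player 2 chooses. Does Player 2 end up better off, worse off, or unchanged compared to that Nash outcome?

Backward induction with Row moving first.
- A → Player 2 plays c1 (best of 9, 5, -5); Row gets -4.
- B → Player 2 plays c2 (best of 8, 9, 2); Row gets 3.
- C → Player 2 plays c3 (best of -3, -4, 8); Row gets 9.
- D → Player 2 plays c2 (best of -5, 7, 1); Row gets 7.
Row's induced payoffs are -4, 3, 9, 7, so Row commits to C. Subgame-perfect outcome: (C, c3) with payoffs (9, 8).
Now find the simultaneous Nash equilibrium.
Row's best replies: c1→C; c2→D; c3→B.
Player 2's best replies: A→c1; B→c2; C→c3; D→c2.
The unique mutual best reply is (D, c2), giving (7, 7).
Player 2 earns 8 sequentially versus 7 at the Nash outcome: better off.

better off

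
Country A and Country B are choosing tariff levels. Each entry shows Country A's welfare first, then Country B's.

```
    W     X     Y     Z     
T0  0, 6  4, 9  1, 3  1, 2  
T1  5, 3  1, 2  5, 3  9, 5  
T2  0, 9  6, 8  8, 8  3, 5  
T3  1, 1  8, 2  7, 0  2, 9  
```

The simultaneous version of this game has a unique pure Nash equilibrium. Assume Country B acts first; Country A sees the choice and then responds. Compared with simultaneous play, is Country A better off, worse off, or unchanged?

worse off

Work backward from Country A's decision.
- W: BR = T1, leader payoff 3.
- X: BR = T3, leader payoff 2.
- Y: BR = T2, leader payoff 8.
- Z: BR = T1, leader payoff 5.
Maximizing over 3, 2, 8, 5, Country B chooses Y. Subgame-perfect outcome: (T2, Y) with payoffs (8, 8).
For the simultaneous game, intersect best replies.
Country A's best replies: W→T1; X→T3; Y→T2; Z→T1.
Country B's best replies: T0→X; T1→Z; T2→W; T3→Z.
The unique mutual best reply is (T1, Z), giving (9, 5).
Country A earns 8 sequentially versus 9 at the Nash outcome: worse off.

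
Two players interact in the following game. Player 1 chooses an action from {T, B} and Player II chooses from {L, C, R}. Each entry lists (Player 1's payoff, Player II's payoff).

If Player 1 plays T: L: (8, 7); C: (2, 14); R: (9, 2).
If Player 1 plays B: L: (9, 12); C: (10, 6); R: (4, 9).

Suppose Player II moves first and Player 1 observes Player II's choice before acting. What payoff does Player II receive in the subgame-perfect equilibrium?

12

Solve by backward induction (Player II leads).
- L: BR = B, leader payoff 12.
- C: BR = B, leader payoff 6.
- R: BR = T, leader payoff 2.
Maximizing over 12, 6, 2, Player II chooses L. Subgame-perfect outcome: (B, L) with payoffs (9, 12).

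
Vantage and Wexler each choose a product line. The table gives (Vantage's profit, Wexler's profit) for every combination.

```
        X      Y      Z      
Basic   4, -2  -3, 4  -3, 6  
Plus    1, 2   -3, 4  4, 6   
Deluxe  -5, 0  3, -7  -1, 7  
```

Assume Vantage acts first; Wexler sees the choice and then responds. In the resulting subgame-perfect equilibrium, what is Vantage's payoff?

4

Wexler best-responds to each possible Vantage move:
- Basic → Wexler plays Z (best of -2, 4, 6); Vantage gets -3.
- Plus → Wexler plays Z (best of 2, 4, 6); Vantage gets 4.
- Deluxe → Wexler plays Z (best of 0, -7, 7); Vantage gets -1.
Vantage's induced payoffs are -3, 4, -1, so Vantage commits to Plus. Subgame-perfect outcome: (Plus, Z) with payoffs (4, 6).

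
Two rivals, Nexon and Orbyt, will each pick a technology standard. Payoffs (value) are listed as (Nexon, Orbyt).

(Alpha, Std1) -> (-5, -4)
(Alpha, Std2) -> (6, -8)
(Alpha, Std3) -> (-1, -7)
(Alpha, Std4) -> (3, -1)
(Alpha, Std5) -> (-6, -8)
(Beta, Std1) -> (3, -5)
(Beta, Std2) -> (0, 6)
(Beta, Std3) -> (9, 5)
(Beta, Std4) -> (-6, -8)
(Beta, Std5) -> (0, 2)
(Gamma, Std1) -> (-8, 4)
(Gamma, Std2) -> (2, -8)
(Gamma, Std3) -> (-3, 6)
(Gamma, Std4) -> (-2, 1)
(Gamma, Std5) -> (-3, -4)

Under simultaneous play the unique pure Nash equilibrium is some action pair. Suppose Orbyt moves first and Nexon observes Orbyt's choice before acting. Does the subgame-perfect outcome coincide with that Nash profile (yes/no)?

no

Solve by backward induction (Orbyt leads).
- Std1 → Nexon plays Beta (best of -5, 3, -8); Orbyt gets -5.
- Std2 → Nexon plays Alpha (best of 6, 0, 2); Orbyt gets -8.
- Std3 → Nexon plays Beta (best of -1, 9, -3); Orbyt gets 5.
- Std4 → Nexon plays Alpha (best of 3, -6, -2); Orbyt gets -1.
- Std5 → Nexon plays Beta (best of -6, 0, -3); Orbyt gets 2.
Maximizing over -5, -8, 5, -1, 2, Orbyt chooses Std3. Subgame-perfect outcome: (Beta, Std3) with payoffs (9, 5).
Under simultaneous play:
Nexon's best replies: Std1→Beta; Std2→Alpha; Std3→Beta; Std4→Alpha; Std5→Beta.
Orbyt's best replies: Alpha→Std4; Beta→Std2; Gamma→Std3.
The unique mutual best reply is (Alpha, Std4), giving (3, -1).
Sequential outcome (Beta, Std3) differs from the Nash profile (Alpha, Std4).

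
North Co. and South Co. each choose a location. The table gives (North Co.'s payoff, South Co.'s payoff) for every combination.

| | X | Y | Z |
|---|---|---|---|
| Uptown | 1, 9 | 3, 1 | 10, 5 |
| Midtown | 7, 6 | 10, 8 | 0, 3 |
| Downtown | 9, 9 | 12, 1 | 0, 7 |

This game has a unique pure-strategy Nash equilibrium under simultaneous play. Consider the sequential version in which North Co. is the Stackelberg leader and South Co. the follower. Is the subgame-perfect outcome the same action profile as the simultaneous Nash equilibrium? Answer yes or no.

no

South Co. best-responds to each possible North Co. move:
- Uptown: BR = X, leader payoff 1.
- Midtown: BR = Y, leader payoff 10.
- Downtown: BR = X, leader payoff 9.
North Co.'s induced payoffs are 1, 10, 9, so North Co. commits to Midtown. Subgame-perfect outcome: (Midtown, Y) with payoffs (10, 8).
Under simultaneous play:
North Co.'s best replies: X→Downtown; Y→Downtown; Z→Uptown.
South Co.'s best replies: Uptown→X; Midtown→Y; Downtown→X.
The unique mutual best reply is (Downtown, X), giving (9, 9).
Sequential outcome (Midtown, Y) differs from the Nash profile (Downtown, X).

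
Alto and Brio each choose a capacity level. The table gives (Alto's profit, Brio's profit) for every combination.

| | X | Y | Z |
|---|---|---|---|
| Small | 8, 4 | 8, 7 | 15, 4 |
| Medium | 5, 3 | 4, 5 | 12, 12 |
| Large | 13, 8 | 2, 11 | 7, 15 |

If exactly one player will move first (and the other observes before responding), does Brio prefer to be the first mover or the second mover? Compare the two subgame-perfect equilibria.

second

If Alto leads: Brio's best replies are Small→Y, Medium→Z, Large→Z; Alto's induced payoffs 8, 12, 7; outcome (Medium, Z), payoffs (12, 12).
If Brio leads: Alto's best replies are X→Large, Y→Small, Z→Small; Brio's induced payoffs 8, 7, 4; outcome (Large, X), payoffs (13, 8).
Brio gets 8 moving first and 12 moving second, so Brio prefers to move second.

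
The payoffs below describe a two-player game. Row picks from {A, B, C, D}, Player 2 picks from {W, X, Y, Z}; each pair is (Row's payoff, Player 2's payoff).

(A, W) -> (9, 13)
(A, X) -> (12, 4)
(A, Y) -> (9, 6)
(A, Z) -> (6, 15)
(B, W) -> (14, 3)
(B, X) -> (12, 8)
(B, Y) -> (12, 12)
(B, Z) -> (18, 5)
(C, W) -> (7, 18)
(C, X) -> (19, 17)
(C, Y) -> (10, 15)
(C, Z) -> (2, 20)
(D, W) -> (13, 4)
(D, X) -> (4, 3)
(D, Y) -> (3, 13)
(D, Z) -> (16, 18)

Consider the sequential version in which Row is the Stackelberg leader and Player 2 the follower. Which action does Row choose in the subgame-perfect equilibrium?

D

Work backward from Player 2's decision.
- A: BR = Z, leader payoff 6.
- B: BR = Y, leader payoff 12.
- C: BR = Z, leader payoff 2.
- D: BR = Z, leader payoff 16.
Maximizing over 6, 12, 2, 16, Row chooses D. Subgame-perfect outcome: (D, Z) with payoffs (16, 18).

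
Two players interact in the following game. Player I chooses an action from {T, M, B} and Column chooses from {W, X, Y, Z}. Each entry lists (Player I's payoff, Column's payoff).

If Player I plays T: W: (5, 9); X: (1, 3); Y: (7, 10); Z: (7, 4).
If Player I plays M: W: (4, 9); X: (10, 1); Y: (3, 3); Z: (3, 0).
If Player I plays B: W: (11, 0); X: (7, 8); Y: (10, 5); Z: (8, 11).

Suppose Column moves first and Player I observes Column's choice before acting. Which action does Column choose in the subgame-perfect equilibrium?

Z

Backward induction with Column moving first.
- W: BR = B, leader payoff 0.
- X: BR = M, leader payoff 1.
- Y: BR = B, leader payoff 5.
- Z: BR = B, leader payoff 11.
Maximizing over 0, 1, 5, 11, Column chooses Z. Subgame-perfect outcome: (B, Z) with payoffs (8, 11).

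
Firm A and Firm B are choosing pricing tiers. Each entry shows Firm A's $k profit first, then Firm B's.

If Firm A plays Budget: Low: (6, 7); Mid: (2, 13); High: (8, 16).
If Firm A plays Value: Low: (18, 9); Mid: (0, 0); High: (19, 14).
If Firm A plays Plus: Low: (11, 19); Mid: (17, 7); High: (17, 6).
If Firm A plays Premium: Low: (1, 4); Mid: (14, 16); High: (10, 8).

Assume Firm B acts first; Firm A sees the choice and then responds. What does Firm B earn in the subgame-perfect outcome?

14

Backward induction with Firm B moving first.
- Low → Firm A plays Value (best of 6, 18, 11, 1); Firm B gets 9.
- Mid → Firm A plays Plus (best of 2, 0, 17, 14); Firm B gets 7.
- High → Firm A plays Value (best of 8, 19, 17, 10); Firm B gets 14.
Firm B's induced payoffs are 9, 7, 14, so Firm B commits to High. Subgame-perfect outcome: (Value, High) with payoffs (19, 14).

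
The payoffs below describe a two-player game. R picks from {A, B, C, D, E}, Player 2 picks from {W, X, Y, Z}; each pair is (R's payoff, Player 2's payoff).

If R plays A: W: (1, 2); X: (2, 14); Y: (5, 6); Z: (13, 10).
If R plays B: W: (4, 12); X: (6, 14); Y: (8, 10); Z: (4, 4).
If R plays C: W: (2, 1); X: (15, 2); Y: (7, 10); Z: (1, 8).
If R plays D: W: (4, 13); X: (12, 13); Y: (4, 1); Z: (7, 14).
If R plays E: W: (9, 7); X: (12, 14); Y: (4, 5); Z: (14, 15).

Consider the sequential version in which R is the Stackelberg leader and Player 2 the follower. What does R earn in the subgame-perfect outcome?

Solve by backward induction (R leads).
- A: Player 2 compares 2, 14, 6, 10 and picks X; R would get 2.
- B: Player 2 compares 12, 14, 10, 4 and picks X; R would get 6.
- C: Player 2 compares 1, 2, 10, 8 and picks Y; R would get 7.
- D: Player 2 compares 13, 13, 1, 14 and picks Z; R would get 7.
- E: Player 2 compares 7, 14, 5, 15 and picks Z; R would get 14.
Among 2, 6, 7, 7, 14, the best is 14 at E. Subgame-perfect outcome: (E, Z) with payoffs (14, 15).

14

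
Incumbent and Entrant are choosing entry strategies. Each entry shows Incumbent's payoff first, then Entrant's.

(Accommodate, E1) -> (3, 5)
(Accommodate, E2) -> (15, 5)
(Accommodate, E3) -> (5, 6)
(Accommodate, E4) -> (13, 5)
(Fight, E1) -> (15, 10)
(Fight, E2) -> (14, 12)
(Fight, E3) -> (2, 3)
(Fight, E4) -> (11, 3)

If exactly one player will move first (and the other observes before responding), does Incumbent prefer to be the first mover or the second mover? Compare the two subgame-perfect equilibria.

second

If Incumbent leads: Entrant's best replies are Accommodate→E3, Fight→E2; Incumbent's induced payoffs 5, 14; outcome (Fight, E2), payoffs (14, 12).
If Entrant leads: Incumbent's best replies are E1→Fight, E2→Accommodate, E3→Accommodate, E4→Accommodate; Entrant's induced payoffs 10, 5, 6, 5; outcome (Fight, E1), payoffs (15, 10).
Incumbent gets 14 moving first and 15 moving second, so Incumbent prefers to move second.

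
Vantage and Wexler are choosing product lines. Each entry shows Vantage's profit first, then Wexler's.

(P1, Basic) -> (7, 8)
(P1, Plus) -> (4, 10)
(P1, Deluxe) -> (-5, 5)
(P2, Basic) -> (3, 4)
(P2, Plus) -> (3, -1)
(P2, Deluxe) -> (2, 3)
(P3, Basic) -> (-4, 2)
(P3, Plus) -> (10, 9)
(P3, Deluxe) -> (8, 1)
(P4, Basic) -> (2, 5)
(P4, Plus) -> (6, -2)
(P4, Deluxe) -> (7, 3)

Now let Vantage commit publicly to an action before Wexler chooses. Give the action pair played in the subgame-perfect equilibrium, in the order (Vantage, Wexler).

Work backward from Wexler's decision.
- P1: BR = Plus, leader payoff 4.
- P2: BR = Basic, leader payoff 3.
- P3: BR = Plus, leader payoff 10.
- P4: BR = Basic, leader payoff 2.
Maximizing over 4, 3, 10, 2, Vantage chooses P3. Subgame-perfect outcome: (P3, Plus) with payoffs (10, 9).

(P3, Plus)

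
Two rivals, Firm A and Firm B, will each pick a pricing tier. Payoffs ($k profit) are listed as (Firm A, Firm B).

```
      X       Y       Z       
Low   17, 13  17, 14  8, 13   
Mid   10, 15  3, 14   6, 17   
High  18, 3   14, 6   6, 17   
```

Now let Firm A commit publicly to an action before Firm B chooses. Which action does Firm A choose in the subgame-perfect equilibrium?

Backward induction with Firm A moving first.
- Low: BR = Y, leader payoff 17.
- Mid: BR = Z, leader payoff 6.
- High: BR = Z, leader payoff 6.
Maximizing over 17, 6, 6, Firm A chooses Low. Subgame-perfect outcome: (Low, Y) with payoffs (17, 14).

Low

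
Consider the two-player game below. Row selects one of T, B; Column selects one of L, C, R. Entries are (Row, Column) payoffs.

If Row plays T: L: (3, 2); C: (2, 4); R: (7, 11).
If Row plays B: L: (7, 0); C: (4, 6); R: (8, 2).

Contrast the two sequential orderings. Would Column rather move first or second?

If Row leads: Column's best replies are T→R, B→C; Row's induced payoffs 7, 4; outcome (T, R), payoffs (7, 11).
If Column leads: Row's best replies are L→B, C→B, R→B; Column's induced payoffs 0, 6, 2; outcome (B, C), payoffs (4, 6).
Column gets 6 moving first and 11 moving second, so Column prefers to move second.

second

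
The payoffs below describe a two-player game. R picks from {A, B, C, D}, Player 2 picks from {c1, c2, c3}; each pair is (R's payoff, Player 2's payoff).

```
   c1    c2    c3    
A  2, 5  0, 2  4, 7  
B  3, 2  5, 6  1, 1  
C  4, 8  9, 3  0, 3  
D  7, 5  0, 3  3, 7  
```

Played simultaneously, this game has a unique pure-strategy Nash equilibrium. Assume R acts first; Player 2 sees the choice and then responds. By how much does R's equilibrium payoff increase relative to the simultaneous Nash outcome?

Backward induction with R moving first.
- A → Player 2 plays c3 (best of 5, 2, 7); R gets 4.
- B → Player 2 plays c2 (best of 2, 6, 1); R gets 5.
- C → Player 2 plays c1 (best of 8, 3, 3); R gets 4.
- D → Player 2 plays c3 (best of 5, 3, 7); R gets 3.
Among 4, 5, 4, 3, the best is 5 at B. Subgame-perfect outcome: (B, c2) with payoffs (5, 6).
Now find the simultaneous Nash equilibrium.
R's best replies: c1→D; c2→C; c3→A.
Player 2's best replies: A→c3; B→c2; C→c1; D→c3.
The unique mutual best reply is (A, c3), giving (4, 7).
R's commitment gain: 5 − 4 = 1.

1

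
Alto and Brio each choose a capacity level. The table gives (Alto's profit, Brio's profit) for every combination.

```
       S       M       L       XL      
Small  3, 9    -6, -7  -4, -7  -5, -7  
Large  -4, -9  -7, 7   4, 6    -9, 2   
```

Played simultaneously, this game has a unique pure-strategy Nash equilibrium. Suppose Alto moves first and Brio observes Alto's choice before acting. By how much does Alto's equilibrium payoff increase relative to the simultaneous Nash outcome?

Solve by backward induction (Alto leads).
- Small: Brio compares 9, -7, -7, -7 and picks S; Alto would get 3.
- Large: Brio compares -9, 7, 6, 2 and picks M; Alto would get -7.
Maximizing over 3, -7, Alto chooses Small. Subgame-perfect outcome: (Small, S) with payoffs (3, 9).
For the simultaneous game, intersect best replies.
Alto's best replies: S→Small; M→Small; L→Large; XL→Small.
Brio's best replies: Small→S; Large→M.
The unique mutual best reply is (Small, S), giving (3, 9).
Alto's commitment gain: 3 − 3 = 0.

0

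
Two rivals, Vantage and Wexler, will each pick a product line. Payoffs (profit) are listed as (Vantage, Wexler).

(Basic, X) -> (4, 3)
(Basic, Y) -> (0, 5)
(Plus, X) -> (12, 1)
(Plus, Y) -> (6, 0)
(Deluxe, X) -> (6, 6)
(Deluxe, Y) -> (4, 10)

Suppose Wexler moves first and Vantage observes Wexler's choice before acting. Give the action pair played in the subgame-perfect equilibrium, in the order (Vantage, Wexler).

(Plus, X)

Backward induction with Wexler moving first.
- X → Vantage plays Plus (best of 4, 12, 6); Wexler gets 1.
- Y → Vantage plays Plus (best of 0, 6, 4); Wexler gets 0.
Wexler's induced payoffs are 1, 0, so Wexler commits to X. Subgame-perfect outcome: (Plus, X) with payoffs (12, 1).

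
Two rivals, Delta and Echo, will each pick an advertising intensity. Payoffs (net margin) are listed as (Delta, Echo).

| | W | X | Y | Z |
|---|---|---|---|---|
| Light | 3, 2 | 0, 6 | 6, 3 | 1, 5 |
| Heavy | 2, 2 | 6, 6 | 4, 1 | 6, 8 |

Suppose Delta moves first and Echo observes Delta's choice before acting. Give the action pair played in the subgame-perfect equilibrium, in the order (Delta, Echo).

(Heavy, Z)

Backward induction with Delta moving first.
- Light: Echo compares 2, 6, 3, 5 and picks X; Delta would get 0.
- Heavy: Echo compares 2, 6, 1, 8 and picks Z; Delta would get 6.
Maximizing over 0, 6, Delta chooses Heavy. Subgame-perfect outcome: (Heavy, Z) with payoffs (6, 8).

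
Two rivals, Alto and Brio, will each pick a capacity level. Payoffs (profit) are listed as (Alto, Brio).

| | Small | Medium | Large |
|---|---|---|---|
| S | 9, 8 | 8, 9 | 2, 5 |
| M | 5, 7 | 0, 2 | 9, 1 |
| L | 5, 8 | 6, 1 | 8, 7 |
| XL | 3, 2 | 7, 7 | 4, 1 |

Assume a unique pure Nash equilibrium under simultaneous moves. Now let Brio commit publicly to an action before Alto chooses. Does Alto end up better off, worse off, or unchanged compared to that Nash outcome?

Alto best-responds to each possible Brio move:
- Small: BR = S, leader payoff 8.
- Medium: BR = S, leader payoff 9.
- Large: BR = M, leader payoff 1.
Among 8, 9, 1, the best is 9 at Medium. Subgame-perfect outcome: (S, Medium) with payoffs (8, 9).
Now find the simultaneous Nash equilibrium.
Alto's best replies: Small→S; Medium→S; Large→M.
Brio's best replies: S→Medium; M→Small; L→Small; XL→Medium.
Only (S, Medium) has each player best-responding; Nash payoffs (8, 9).
Alto earns 8 sequentially versus 8 at the Nash outcome: unchanged.

unchanged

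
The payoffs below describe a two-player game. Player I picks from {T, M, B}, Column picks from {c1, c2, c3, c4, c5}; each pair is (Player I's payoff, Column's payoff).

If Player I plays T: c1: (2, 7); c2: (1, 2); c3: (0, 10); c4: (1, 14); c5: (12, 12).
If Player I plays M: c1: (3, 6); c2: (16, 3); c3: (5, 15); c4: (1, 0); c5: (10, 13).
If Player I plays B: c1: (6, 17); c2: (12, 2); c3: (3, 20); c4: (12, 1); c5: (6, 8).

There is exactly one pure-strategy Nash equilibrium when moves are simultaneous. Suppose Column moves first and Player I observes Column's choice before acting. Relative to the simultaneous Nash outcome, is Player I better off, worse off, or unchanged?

Work backward from Player I's decision.
- c1: Player I compares 2, 3, 6 and picks B; Column would get 17.
- c2: Player I compares 1, 16, 12 and picks M; Column would get 3.
- c3: Player I compares 0, 5, 3 and picks M; Column would get 15.
- c4: Player I compares 1, 1, 12 and picks B; Column would get 1.
- c5: Player I compares 12, 10, 6 and picks T; Column would get 12.
Column's induced payoffs are 17, 3, 15, 1, 12, so Column commits to c1. Subgame-perfect outcome: (B, c1) with payoffs (6, 17).
Now find the simultaneous Nash equilibrium.
Player I's best replies: c1→B; c2→M; c3→M; c4→B; c5→T.
Column's best replies: T→c4; M→c3; B→c3.
Only (M, c3) has each player best-responding; Nash payoffs (5, 15).
Player I earns 6 sequentially versus 5 at the Nash outcome: better off.

better off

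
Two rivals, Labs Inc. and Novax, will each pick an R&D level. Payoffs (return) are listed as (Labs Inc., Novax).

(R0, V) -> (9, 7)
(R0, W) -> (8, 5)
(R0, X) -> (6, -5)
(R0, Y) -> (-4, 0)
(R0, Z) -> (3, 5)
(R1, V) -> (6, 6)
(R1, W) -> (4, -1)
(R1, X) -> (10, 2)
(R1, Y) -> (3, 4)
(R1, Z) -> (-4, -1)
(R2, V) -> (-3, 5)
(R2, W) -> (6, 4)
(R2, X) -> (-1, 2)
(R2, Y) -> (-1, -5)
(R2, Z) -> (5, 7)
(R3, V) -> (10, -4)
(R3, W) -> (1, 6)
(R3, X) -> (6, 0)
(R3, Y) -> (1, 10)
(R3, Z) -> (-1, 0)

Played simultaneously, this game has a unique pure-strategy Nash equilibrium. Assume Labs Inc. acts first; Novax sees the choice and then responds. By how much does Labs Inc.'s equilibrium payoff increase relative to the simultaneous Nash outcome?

Novax best-responds to each possible Labs Inc. move:
- R0 → Novax plays V (best of 7, 5, -5, 0, 5); Labs Inc. gets 9.
- R1 → Novax plays V (best of 6, -1, 2, 4, -1); Labs Inc. gets 6.
- R2 → Novax plays Z (best of 5, 4, 2, -5, 7); Labs Inc. gets 5.
- R3 → Novax plays Y (best of -4, 6, 0, 10, 0); Labs Inc. gets 1.
Labs Inc.'s induced payoffs are 9, 6, 5, 1, so Labs Inc. commits to R0. Subgame-perfect outcome: (R0, V) with payoffs (9, 7).
Under simultaneous play:
Labs Inc.'s best replies: V→R3; W→R0; X→R1; Y→R1; Z→R2.
Novax's best replies: R0→V; R1→V; R2→Z; R3→Y.
The unique mutual best reply is (R2, Z), giving (5, 7).
Labs Inc.'s commitment gain: 9 − 5 = 4.

4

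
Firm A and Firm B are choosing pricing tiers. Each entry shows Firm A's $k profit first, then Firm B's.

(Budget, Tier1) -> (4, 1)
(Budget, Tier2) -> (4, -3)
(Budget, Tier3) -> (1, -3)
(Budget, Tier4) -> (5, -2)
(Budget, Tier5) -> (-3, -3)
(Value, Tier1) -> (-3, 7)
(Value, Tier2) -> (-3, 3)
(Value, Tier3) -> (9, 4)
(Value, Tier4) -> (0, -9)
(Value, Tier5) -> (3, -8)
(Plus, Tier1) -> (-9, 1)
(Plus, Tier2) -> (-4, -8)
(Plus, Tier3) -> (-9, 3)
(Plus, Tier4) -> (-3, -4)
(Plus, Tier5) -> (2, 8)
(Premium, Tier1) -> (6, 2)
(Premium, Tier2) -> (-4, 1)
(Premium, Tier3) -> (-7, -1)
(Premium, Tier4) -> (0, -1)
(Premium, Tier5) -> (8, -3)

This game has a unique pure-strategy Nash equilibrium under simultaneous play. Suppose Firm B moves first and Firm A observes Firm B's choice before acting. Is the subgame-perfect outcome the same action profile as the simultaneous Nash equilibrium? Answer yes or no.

Solve by backward induction (Firm B leads).
- Tier1: BR = Premium, leader payoff 2.
- Tier2: BR = Budget, leader payoff -3.
- Tier3: BR = Value, leader payoff 4.
- Tier4: BR = Budget, leader payoff -2.
- Tier5: BR = Premium, leader payoff -3.
Firm B's induced payoffs are 2, -3, 4, -2, -3, so Firm B commits to Tier3. Subgame-perfect outcome: (Value, Tier3) with payoffs (9, 4).
For the simultaneous game, intersect best replies.
Firm A's best replies: Tier1→Premium; Tier2→Budget; Tier3→Value; Tier4→Budget; Tier5→Premium.
Firm B's best replies: Budget→Tier1; Value→Tier1; Plus→Tier5; Premium→Tier1.
Only (Premium, Tier1) has each player best-responding; Nash payoffs (6, 2).
Sequential outcome (Value, Tier3) differs from the Nash profile (Premium, Tier1).

no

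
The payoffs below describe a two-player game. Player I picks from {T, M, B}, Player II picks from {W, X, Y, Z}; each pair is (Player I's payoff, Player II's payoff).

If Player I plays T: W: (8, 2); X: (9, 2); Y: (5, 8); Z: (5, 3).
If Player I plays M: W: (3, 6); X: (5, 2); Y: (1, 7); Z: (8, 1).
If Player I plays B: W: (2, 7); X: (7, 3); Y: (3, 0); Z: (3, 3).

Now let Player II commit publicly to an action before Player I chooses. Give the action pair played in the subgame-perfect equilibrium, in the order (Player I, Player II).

(T, Y)

Work backward from Player I's decision.
- W → Player I plays T (best of 8, 3, 2); Player II gets 2.
- X → Player I plays T (best of 9, 5, 7); Player II gets 2.
- Y → Player I plays T (best of 5, 1, 3); Player II gets 8.
- Z → Player I plays M (best of 5, 8, 3); Player II gets 1.
Player II's induced payoffs are 2, 2, 8, 1, so Player II commits to Y. Subgame-perfect outcome: (T, Y) with payoffs (5, 8).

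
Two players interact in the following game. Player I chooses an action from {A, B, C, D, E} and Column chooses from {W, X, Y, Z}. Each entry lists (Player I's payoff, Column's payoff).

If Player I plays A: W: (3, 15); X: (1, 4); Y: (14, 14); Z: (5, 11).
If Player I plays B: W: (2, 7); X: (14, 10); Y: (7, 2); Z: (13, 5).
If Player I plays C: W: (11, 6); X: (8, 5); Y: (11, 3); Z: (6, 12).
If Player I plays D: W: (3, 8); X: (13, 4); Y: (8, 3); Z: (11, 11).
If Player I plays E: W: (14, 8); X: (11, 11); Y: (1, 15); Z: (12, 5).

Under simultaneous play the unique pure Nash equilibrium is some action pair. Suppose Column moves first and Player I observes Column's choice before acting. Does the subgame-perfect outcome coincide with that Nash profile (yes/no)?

Backward induction with Column moving first.
- W: Player I compares 3, 2, 11, 3, 14 and picks E; Column would get 8.
- X: Player I compares 1, 14, 8, 13, 11 and picks B; Column would get 10.
- Y: Player I compares 14, 7, 11, 8, 1 and picks A; Column would get 14.
- Z: Player I compares 5, 13, 6, 11, 12 and picks B; Column would get 5.
Column's induced payoffs are 8, 10, 14, 5, so Column commits to Y. Subgame-perfect outcome: (A, Y) with payoffs (14, 14).
Now find the simultaneous Nash equilibrium.
Player I's best replies: W→E; X→B; Y→A; Z→B.
Column's best replies: A→W; B→X; C→Z; D→Z; E→Y.
The unique mutual best reply is (B, X), giving (14, 10).
Sequential outcome (A, Y) differs from the Nash profile (B, X).

no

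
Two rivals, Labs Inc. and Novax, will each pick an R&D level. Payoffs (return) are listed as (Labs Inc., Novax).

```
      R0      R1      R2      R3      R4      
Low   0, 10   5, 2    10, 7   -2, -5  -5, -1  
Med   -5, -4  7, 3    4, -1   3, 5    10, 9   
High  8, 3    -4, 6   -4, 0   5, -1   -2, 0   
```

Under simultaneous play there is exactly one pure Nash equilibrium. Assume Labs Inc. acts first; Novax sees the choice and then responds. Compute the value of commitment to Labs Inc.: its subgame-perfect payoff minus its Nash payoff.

0

Backward induction with Labs Inc. moving first.
- Low: BR = R0, leader payoff 0.
- Med: BR = R4, leader payoff 10.
- High: BR = R1, leader payoff -4.
Labs Inc.'s induced payoffs are 0, 10, -4, so Labs Inc. commits to Med. Subgame-perfect outcome: (Med, R4) with payoffs (10, 9).
Under simultaneous play:
Labs Inc.'s best replies: R0→High; R1→Med; R2→Low; R3→High; R4→Med.
Novax's best replies: Low→R0; Med→R4; High→R1.
Only (Med, R4) has each player best-responding; Nash payoffs (10, 9).
Labs Inc.'s commitment gain: 10 − 10 = 0.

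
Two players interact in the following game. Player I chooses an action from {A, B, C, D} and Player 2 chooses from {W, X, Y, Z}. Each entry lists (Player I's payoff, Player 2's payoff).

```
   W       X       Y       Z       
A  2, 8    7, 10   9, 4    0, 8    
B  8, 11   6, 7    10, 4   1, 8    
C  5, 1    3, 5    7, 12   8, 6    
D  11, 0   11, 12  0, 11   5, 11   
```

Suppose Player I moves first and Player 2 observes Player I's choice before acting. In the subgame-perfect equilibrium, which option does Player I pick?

D

Backward induction with Player I moving first.
- A: BR = X, leader payoff 7.
- B: BR = W, leader payoff 8.
- C: BR = Y, leader payoff 7.
- D: BR = X, leader payoff 11.
Player I's induced payoffs are 7, 8, 7, 11, so Player I commits to D. Subgame-perfect outcome: (D, X) with payoffs (11, 12).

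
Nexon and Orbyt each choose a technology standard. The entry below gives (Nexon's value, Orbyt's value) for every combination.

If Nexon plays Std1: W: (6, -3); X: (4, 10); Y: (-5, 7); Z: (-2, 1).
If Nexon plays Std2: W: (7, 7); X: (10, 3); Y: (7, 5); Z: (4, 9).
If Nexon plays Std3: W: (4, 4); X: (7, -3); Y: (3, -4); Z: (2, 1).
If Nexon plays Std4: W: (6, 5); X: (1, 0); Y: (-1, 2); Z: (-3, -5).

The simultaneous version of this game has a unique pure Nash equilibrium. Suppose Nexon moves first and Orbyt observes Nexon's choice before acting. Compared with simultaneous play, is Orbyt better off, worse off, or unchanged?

worse off

Work backward from Orbyt's decision.
- Std1: BR = X, leader payoff 4.
- Std2: BR = Z, leader payoff 4.
- Std3: BR = W, leader payoff 4.
- Std4: BR = W, leader payoff 6.
Among 4, 4, 4, 6, the best is 6 at Std4. Subgame-perfect outcome: (Std4, W) with payoffs (6, 5).
Under simultaneous play:
Nexon's best replies: W→Std2; X→Std2; Y→Std2; Z→Std2.
Orbyt's best replies: Std1→X; Std2→Z; Std3→W; Std4→W.
Only (Std2, Z) has each player best-responding; Nash payoffs (4, 9).
Orbyt earns 5 sequentially versus 9 at the Nash outcome: worse off.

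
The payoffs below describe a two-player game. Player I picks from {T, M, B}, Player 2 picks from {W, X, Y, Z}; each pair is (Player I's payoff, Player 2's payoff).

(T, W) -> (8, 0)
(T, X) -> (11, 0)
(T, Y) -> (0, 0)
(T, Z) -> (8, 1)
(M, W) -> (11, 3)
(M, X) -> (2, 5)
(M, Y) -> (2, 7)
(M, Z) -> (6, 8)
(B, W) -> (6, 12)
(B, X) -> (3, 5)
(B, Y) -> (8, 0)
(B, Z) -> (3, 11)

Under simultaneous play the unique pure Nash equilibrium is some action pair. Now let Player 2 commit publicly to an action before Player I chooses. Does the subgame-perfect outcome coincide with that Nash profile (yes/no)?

no

Backward induction with Player 2 moving first.
- W → Player I plays M (best of 8, 11, 6); Player 2 gets 3.
- X → Player I plays T (best of 11, 2, 3); Player 2 gets 0.
- Y → Player I plays B (best of 0, 2, 8); Player 2 gets 0.
- Z → Player I plays T (best of 8, 6, 3); Player 2 gets 1.
Among 3, 0, 0, 1, the best is 3 at W. Subgame-perfect outcome: (M, W) with payoffs (11, 3).
Now find the simultaneous Nash equilibrium.
Player I's best replies: W→M; X→T; Y→B; Z→T.
Player 2's best replies: T→Z; M→Z; B→W.
The unique mutual best reply is (T, Z), giving (8, 1).
Sequential outcome (M, W) differs from the Nash profile (T, Z).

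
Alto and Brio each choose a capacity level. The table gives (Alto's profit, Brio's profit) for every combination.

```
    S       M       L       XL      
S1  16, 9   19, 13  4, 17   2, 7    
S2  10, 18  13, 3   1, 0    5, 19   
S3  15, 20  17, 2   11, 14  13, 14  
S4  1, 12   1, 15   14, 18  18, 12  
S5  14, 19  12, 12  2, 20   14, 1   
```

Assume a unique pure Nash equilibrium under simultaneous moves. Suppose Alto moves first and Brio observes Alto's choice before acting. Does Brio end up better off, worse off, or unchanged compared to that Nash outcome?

better off

Backward induction with Alto moving first.
- S1: BR = L, leader payoff 4.
- S2: BR = XL, leader payoff 5.
- S3: BR = S, leader payoff 15.
- S4: BR = L, leader payoff 14.
- S5: BR = L, leader payoff 2.
Alto's induced payoffs are 4, 5, 15, 14, 2, so Alto commits to S3. Subgame-perfect outcome: (S3, S) with payoffs (15, 20).
Under simultaneous play:
Alto's best replies: S→S1; M→S1; L→S4; XL→S4.
Brio's best replies: S1→L; S2→XL; S3→S; S4→L; S5→L.
The unique mutual best reply is (S4, L), giving (14, 18).
Brio earns 20 sequentially versus 18 at the Nash outcome: better off.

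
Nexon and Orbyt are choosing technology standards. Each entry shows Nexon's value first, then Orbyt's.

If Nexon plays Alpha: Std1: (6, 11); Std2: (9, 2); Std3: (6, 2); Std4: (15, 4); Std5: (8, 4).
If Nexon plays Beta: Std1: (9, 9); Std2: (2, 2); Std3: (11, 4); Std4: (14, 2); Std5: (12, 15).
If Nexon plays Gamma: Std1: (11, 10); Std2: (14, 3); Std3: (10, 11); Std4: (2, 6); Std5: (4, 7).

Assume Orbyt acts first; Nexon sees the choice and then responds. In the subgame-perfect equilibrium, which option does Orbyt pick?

Nexon best-responds to each possible Orbyt move:
- Std1 → Nexon plays Gamma (best of 6, 9, 11); Orbyt gets 10.
- Std2 → Nexon plays Gamma (best of 9, 2, 14); Orbyt gets 3.
- Std3 → Nexon plays Beta (best of 6, 11, 10); Orbyt gets 4.
- Std4 → Nexon plays Alpha (best of 15, 14, 2); Orbyt gets 4.
- Std5 → Nexon plays Beta (best of 8, 12, 4); Orbyt gets 15.
Among 10, 3, 4, 4, 15, the best is 15 at Std5. Subgame-perfect outcome: (Beta, Std5) with payoffs (12, 15).

Std5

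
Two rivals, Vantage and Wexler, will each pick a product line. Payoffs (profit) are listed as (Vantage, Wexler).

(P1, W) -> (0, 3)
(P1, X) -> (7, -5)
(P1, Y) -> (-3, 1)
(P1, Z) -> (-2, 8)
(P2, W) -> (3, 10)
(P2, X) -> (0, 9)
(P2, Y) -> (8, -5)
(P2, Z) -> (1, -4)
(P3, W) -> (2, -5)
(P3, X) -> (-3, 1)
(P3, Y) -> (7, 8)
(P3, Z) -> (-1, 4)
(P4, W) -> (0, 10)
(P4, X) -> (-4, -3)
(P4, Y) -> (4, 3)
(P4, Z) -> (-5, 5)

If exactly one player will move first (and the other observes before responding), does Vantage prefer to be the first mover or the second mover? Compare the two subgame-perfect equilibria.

If Vantage leads: Wexler's best replies are P1→Z, P2→W, P3→Y, P4→W; Vantage's induced payoffs -2, 3, 7, 0; outcome (P3, Y), payoffs (7, 8).
If Wexler leads: Vantage's best replies are W→P2, X→P1, Y→P2, Z→P2; Wexler's induced payoffs 10, -5, -5, -4; outcome (P2, W), payoffs (3, 10).
Vantage gets 7 moving first and 3 moving second, so Vantage prefers to move first.

first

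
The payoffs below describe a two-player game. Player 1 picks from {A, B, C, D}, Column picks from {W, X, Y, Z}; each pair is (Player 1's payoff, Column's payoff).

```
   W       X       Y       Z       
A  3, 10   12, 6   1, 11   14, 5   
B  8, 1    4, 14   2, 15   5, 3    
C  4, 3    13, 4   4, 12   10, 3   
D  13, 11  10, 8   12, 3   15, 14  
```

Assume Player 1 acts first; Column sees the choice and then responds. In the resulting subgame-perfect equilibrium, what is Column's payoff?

14

Solve by backward induction (Player 1 leads).
- A: BR = Y, leader payoff 1.
- B: BR = Y, leader payoff 2.
- C: BR = Y, leader payoff 4.
- D: BR = Z, leader payoff 15.
Player 1's induced payoffs are 1, 2, 4, 15, so Player 1 commits to D. Subgame-perfect outcome: (D, Z) with payoffs (15, 14).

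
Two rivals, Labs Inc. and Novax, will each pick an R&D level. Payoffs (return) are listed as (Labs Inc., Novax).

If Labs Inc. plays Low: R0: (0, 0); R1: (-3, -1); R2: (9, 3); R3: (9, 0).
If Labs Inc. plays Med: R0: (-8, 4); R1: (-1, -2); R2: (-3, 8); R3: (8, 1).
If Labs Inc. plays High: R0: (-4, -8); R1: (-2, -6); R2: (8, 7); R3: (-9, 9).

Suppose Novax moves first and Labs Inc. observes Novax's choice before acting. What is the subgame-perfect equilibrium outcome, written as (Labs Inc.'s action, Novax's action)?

(Low, R2)

Labs Inc. best-responds to each possible Novax move:
- R0: BR = Low, leader payoff 0.
- R1: BR = Med, leader payoff -2.
- R2: BR = Low, leader payoff 3.
- R3: BR = Low, leader payoff 0.
Maximizing over 0, -2, 3, 0, Novax chooses R2. Subgame-perfect outcome: (Low, R2) with payoffs (9, 3).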